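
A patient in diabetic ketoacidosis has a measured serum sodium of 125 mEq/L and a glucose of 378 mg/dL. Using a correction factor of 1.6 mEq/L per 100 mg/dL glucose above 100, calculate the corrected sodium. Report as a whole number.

129 mEq/L

Corrected Na = measured Na + 1.6 · (glucose − 100)/100
= 125 + 1.6 · (378 − 100)/100
= 125 + 4.4
= 129.4 mEq/L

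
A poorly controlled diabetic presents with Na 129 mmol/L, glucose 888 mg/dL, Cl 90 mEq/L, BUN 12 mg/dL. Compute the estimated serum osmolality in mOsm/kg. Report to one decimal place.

Calculated osmolality = 2·Na + glucose/18 + BUN/2.8
= 2·129 + 888/18 + 12/2.8
= 258 + 49.33 + 4.29
= 311.62 mOsm/kg

311.6 mOsm/kg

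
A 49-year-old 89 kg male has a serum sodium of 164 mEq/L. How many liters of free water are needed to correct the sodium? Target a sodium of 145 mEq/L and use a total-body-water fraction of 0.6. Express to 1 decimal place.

7.0 L

TBW = 0.6 · 89 = 53.4 L
Free water deficit = TBW · (Na/145 − 1)
= 53.4 · (164/145 − 1)
= 53.4 · 0.131
= 7 L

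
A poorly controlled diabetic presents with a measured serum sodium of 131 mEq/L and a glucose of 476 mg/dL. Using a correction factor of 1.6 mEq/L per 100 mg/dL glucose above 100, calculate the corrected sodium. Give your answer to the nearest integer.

137 mEq/L

Corrected Na = measured Na + 1.6 · (glucose − 100)/100
= 131 + 1.6 · (476 − 100)/100
= 131 + 6
= 137 mEq/L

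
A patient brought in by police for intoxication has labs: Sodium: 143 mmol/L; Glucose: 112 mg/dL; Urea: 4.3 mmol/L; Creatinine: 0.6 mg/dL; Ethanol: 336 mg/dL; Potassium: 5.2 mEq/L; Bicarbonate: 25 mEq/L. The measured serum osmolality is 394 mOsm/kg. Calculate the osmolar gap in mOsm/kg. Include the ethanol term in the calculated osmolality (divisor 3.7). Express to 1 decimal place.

Calculated osmolality = 2·Na + glucose/18 + urea + ethanol/3.7
= 2·143 + 112/18 + 4.3 + 336/3.7
= 286 + 6.22 + 4.30 + 90.81
= 387.33 mOsm/kg ≈ 387.3 mOsm/kg
Osmolar gap = measured − calculated = 394 − 387.3 = 6.7 mOsm/kg

6.7 mOsm/kg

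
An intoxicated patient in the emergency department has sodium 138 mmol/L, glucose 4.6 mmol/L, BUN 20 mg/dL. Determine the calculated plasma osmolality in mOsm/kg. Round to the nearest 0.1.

Calculated osmolality = 2·Na + glucose + BUN/2.8
= 2·138 + 4.6 + 20/2.8
= 276 + 4.60 + 7.14
= 287.74 mOsm/kg

287.7 mOsm/kg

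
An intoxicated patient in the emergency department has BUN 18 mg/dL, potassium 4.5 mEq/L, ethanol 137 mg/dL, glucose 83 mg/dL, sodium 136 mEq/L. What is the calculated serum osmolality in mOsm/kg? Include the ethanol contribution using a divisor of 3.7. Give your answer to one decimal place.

Calculated osmolality = 2·Na + glucose/18 + BUN/2.8 + ethanol/3.7
= 2·136 + 83/18 + 18/2.8 + 137/3.7
= 272 + 4.61 + 6.43 + 37.03
= 320.07 mOsm/kg

320.1 mOsm/kg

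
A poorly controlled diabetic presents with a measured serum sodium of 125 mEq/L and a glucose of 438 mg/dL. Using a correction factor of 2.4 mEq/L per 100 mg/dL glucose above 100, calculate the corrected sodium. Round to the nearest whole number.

Corrected Na = measured Na + 2.4 · (glucose − 100)/100
= 125 + 2.4 · (438 − 100)/100
= 125 + 8.1
= 133.1 mEq/L

133 mEq/L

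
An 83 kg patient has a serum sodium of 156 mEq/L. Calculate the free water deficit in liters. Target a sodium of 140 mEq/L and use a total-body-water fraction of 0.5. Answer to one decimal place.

TBW = 0.5 · 83 = 41.5 L
Free water deficit = TBW · (Na/140 − 1)
= 41.5 · (156/140 − 1)
= 41.5 · 0.1143
= 4.74 L

4.7 L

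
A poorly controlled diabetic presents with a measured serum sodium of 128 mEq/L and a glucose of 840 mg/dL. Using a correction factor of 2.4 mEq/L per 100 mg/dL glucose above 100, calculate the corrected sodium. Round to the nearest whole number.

Corrected Na = measured Na + 2.4 · (glucose − 100)/100
= 128 + 2.4 · (840 − 100)/100
= 128 + 17.8
= 145.8 mEq/L

146 mEq/L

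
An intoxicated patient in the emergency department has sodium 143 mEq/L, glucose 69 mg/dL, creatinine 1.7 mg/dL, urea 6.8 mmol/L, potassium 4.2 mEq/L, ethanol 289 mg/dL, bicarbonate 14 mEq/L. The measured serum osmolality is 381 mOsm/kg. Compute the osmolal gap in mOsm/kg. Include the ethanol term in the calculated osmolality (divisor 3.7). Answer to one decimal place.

6.3 mOsm/kg

Calculated osmolality = 2·Na + glucose/18 + urea + ethanol/3.7
= 2·143 + 69/18 + 6.8 + 289/3.7
= 286 + 3.83 + 6.80 + 78.11
= 374.74 mOsm/kg ≈ 374.7 mOsm/kg
Osmolar gap = measured − calculated = 381 − 374.7 = 6.3 mOsm/kg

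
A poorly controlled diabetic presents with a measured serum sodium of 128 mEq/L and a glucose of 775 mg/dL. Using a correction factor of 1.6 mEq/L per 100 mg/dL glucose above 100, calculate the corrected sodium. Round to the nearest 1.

Corrected Na = measured Na + 1.6 · (glucose − 100)/100
= 128 + 1.6 · (775 − 100)/100
= 128 + 10.8
= 138.8 mEq/L

139 mEq/L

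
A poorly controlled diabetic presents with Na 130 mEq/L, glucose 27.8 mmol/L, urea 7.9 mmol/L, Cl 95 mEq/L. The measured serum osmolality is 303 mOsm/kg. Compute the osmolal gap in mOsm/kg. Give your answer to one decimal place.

Calculated osmolality = 2·Na + glucose + urea
= 2·130 + 27.8 + 7.9
= 260 + 27.80 + 7.90
= 295.7 mOsm/kg ≈ 295.7 mOsm/kg
Osmolar gap = measured − calculated = 303 − 295.7 = 7.3 mOsm/kg

7.3 mOsm/kg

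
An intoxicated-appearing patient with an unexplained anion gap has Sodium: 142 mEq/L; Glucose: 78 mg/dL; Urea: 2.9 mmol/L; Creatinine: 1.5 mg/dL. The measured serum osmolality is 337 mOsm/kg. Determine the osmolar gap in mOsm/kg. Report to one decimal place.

Calculated osmolality = 2·Na + glucose/18 + urea
= 2·142 + 78/18 + 2.9
= 284 + 4.33 + 2.90
= 291.23 mOsm/kg ≈ 291.2 mOsm/kg
Osmolar gap = measured − calculated = 337 − 291.2 = 45.8 mOsm/kg

45.8 mOsm/kg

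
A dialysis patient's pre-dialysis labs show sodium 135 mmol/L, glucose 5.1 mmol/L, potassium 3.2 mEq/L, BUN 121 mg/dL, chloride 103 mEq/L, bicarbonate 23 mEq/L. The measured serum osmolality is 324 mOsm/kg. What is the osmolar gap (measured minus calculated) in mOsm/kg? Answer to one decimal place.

5.7 mOsm/kg

Calculated osmolality = 2·Na + glucose + BUN/2.8
= 2·135 + 5.1 + 121/2.8
= 270 + 5.10 + 43.21
= 318.31 mOsm/kg ≈ 318.3 mOsm/kg
Osmolar gap = measured − calculated = 324 − 318.3 = 5.7 mOsm/kg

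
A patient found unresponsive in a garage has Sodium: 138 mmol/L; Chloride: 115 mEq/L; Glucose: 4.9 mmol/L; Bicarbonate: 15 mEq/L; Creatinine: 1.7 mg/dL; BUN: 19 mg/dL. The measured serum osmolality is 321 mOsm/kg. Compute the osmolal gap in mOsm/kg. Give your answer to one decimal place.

Calculated osmolality = 2·Na + glucose + BUN/2.8
= 2·138 + 4.9 + 19/2.8
= 276 + 4.90 + 6.79
= 287.69 mOsm/kg ≈ 287.7 mOsm/kg
Osmolar gap = measured − calculated = 321 − 287.7 = 33.3 mOsm/kg

33.3 mOsm/kg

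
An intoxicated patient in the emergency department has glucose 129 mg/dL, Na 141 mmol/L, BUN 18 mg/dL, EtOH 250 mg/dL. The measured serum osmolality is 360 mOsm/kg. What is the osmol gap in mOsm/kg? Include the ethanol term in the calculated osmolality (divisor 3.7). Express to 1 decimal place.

Calculated osmolality = 2·Na + glucose/18 + BUN/2.8 + ethanol/3.7
= 2·141 + 129/18 + 18/2.8 + 250/3.7
= 282 + 7.17 + 6.43 + 67.57
= 363.17 mOsm/kg ≈ 363.2 mOsm/kg
Osmolar gap = measured − calculated = 360 − 363.2 = -3.2 mOsm/kg

-3.2 mOsm/kg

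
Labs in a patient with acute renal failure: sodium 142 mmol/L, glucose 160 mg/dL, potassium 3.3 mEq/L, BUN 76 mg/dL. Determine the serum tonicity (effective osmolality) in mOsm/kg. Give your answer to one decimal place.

292.9 mOsm/kg

Effective osmolality excludes urea (freely permeant across cell membranes):
2·Na + glucose/18
= 2·142 + 160/18
= 284 + 8.89
= 292.89 mOsm/kg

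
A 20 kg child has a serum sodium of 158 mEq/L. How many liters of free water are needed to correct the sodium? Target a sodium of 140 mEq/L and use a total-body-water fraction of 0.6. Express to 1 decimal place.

1.5 L

TBW = 0.6 · 20 = 12 L
Free water deficit = TBW · (Na/140 − 1)
= 12 · (158/140 − 1)
= 12 · 0.1286
= 1.54 L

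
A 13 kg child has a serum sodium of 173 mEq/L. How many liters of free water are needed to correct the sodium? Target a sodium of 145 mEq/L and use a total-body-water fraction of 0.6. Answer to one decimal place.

1.5 L

TBW = 0.6 · 13 = 7.8 L
Free water deficit = TBW · (Na/145 − 1)
= 7.8 · (173/145 − 1)
= 7.8 · 0.1931
= 1.51 L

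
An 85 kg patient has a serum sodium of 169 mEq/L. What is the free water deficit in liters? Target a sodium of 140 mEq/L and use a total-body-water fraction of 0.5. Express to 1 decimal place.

TBW = 0.5 · 85 = 42.5 L
Free water deficit = TBW · (Na/140 − 1)
= 42.5 · (169/140 − 1)
= 42.5 · 0.2071
= 8.8 L

8.8 L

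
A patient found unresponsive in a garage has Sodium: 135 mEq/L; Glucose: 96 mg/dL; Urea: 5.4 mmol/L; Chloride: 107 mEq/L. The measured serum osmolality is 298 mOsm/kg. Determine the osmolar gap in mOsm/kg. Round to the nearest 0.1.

Calculated osmolality = 2·Na + glucose/18 + urea
= 2·135 + 96/18 + 5.4
= 270 + 5.33 + 5.40
= 280.73 mOsm/kg ≈ 280.7 mOsm/kg
Osmolar gap = measured − calculated = 298 − 280.7 = 17.3 mOsm/kg

17.3 mOsm/kg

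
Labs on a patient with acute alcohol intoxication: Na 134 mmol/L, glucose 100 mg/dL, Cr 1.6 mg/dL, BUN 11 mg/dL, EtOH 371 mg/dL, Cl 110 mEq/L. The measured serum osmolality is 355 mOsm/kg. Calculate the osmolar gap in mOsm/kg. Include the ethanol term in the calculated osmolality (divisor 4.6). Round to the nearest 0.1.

Calculated osmolality = 2·Na + glucose/18 + BUN/2.8 + ethanol/4.6
= 2·134 + 100/18 + 11/2.8 + 371/4.6
= 268 + 5.56 + 3.93 + 80.65
= 358.14 mOsm/kg ≈ 358.1 mOsm/kg
Osmolar gap = measured − calculated = 355 − 358.1 = -3.1 mOsm/kg

-3.1 mOsm/kg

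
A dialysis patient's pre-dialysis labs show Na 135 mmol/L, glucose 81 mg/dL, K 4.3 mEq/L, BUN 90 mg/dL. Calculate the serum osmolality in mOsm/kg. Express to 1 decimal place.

Calculated osmolality = 2·Na + glucose/18 + BUN/2.8
= 2·135 + 81/18 + 90/2.8
= 270 + 4.50 + 32.14
= 306.64 mOsm/kg

306.6 mOsm/kg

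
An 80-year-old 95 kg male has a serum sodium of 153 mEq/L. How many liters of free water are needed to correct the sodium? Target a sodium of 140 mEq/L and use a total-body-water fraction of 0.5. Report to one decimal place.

TBW = 0.5 · 95 = 47.5 L
Free water deficit = TBW · (Na/140 − 1)
= 47.5 · (153/140 − 1)
= 47.5 · 0.0929
= 4.41 L

4.4 L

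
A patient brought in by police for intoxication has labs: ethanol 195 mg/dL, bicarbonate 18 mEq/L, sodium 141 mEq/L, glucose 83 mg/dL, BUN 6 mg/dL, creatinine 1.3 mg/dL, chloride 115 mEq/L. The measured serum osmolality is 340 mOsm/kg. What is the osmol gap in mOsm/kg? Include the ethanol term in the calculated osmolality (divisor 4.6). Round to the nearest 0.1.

Calculated osmolality = 2·Na + glucose/18 + BUN/2.8 + ethanol/4.6
= 2·141 + 83/18 + 6/2.8 + 195/4.6
= 282 + 4.61 + 2.14 + 42.39
= 331.14 mOsm/kg ≈ 331.1 mOsm/kg
Osmolar gap = measured − calculated = 340 − 331.1 = 8.9 mOsm/kg

8.9 mOsm/kg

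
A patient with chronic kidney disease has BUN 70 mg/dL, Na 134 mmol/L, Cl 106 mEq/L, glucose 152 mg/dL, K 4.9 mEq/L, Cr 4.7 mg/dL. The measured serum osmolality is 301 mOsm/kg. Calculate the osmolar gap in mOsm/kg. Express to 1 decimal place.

-0.4 mOsm/kg

Calculated osmolality = 2·Na + glucose/18 + BUN/2.8
= 2·134 + 152/18 + 70/2.8
= 268 + 8.44 + 25
= 301.44 mOsm/kg ≈ 301.4 mOsm/kg
Osmolar gap = measured − calculated = 301 − 301.4 = -0.4 mOsm/kg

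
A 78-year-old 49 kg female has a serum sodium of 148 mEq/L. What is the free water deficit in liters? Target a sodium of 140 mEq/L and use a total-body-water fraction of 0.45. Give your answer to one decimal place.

TBW = 0.45 · 49 = 22.05 L
Free water deficit = TBW · (Na/140 − 1)
= 22.05 · (148/140 − 1)
= 22.05 · 0.0571
= 1.26 L

1.3 L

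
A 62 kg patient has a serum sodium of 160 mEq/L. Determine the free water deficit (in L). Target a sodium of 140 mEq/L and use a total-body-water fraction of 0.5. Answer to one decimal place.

4.4 L

TBW = 0.5 · 62 = 31 L
Free water deficit = TBW · (Na/140 − 1)
= 31 · (160/140 − 1)
= 31 · 0.1429
= 4.43 L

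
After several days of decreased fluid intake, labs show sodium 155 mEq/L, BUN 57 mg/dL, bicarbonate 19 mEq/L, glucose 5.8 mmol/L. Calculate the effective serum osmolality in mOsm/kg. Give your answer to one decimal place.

Effective osmolality excludes urea (freely permeant across cell membranes):
2·Na + glucose
= 2·155 + 5.8
= 310 + 5.8
= 315.8 mOsm/kg

315.8 mOsm/kg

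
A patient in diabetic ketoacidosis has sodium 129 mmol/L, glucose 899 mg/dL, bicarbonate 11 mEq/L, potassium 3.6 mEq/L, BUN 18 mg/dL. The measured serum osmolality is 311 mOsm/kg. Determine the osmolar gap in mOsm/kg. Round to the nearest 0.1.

-3.4 mOsm/kg

Calculated osmolality = 2·Na + glucose/18 + BUN/2.8
= 2·129 + 899/18 + 18/2.8
= 258 + 49.94 + 6.43
= 314.37 mOsm/kg ≈ 314.4 mOsm/kg
Osmolar gap = measured − calculated = 311 − 314.4 = -3.4 mOsm/kg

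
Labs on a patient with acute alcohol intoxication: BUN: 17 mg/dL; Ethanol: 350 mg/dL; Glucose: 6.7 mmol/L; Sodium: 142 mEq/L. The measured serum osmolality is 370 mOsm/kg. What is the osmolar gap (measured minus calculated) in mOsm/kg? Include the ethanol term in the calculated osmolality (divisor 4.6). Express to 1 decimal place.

Calculated osmolality = 2·Na + glucose + BUN/2.8 + ethanol/4.6
= 2·142 + 6.7 + 17/2.8 + 350/4.6
= 284 + 6.70 + 6.07 + 76.09
= 372.86 mOsm/kg ≈ 372.9 mOsm/kg
Osmolar gap = measured − calculated = 370 − 372.9 = -2.9 mOsm/kg

-2.9 mOsm/kg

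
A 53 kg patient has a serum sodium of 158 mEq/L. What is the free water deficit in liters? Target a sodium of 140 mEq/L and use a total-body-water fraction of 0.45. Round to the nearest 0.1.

3.1 L

TBW = 0.45 · 53 = 23.85 L
Free water deficit = TBW · (Na/140 − 1)
= 23.85 · (158/140 − 1)
= 23.85 · 0.1286
= 3.07 L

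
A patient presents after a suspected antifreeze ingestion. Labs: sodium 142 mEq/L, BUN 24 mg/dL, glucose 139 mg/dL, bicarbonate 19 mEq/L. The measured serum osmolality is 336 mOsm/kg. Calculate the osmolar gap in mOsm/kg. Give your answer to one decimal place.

Calculated osmolality = 2·Na + glucose/18 + BUN/2.8
= 2·142 + 139/18 + 24/2.8
= 284 + 7.72 + 8.57
= 300.29 mOsm/kg ≈ 300.3 mOsm/kg
Osmolar gap = measured − calculated = 336 − 300.3 = 35.7 mOsm/kg

35.7 mOsm/kg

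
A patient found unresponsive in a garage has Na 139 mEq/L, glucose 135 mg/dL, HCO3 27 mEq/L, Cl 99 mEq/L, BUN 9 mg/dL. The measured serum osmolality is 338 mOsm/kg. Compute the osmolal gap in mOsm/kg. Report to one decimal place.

Calculated osmolality = 2·Na + glucose/18 + BUN/2.8
= 2·139 + 135/18 + 9/2.8
= 278 + 7.50 + 3.21
= 288.71 mOsm/kg ≈ 288.7 mOsm/kg
Osmolar gap = measured − calculated = 338 − 288.7 = 49.3 mOsm/kg

49.3 mOsm/kg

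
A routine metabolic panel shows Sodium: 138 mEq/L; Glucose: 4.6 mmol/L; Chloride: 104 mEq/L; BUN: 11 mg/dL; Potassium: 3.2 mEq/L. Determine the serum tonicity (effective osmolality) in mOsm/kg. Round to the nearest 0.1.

280.6 mOsm/kg

Effective osmolality excludes urea (freely permeant across cell membranes):
2·Na + glucose
= 2·138 + 4.6
= 276 + 4.6
= 280.6 mOsm/kg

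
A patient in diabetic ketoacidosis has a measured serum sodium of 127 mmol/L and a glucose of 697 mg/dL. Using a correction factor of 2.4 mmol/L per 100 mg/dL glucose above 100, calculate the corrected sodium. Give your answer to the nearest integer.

Corrected Na = measured Na + 2.4 · (glucose − 100)/100
= 127 + 2.4 · (697 − 100)/100
= 127 + 14.3
= 141.3 mmol/L

141 mmol/L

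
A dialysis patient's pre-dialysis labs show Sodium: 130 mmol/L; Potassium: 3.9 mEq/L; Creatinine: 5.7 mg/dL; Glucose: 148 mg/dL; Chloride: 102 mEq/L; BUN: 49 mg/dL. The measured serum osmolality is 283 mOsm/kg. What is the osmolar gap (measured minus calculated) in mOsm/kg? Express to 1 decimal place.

-2.7 mOsm/kg

Calculated osmolality = 2·Na + glucose/18 + BUN/2.8
= 2·130 + 148/18 + 49/2.8
= 260 + 8.22 + 17.50
= 285.72 mOsm/kg ≈ 285.7 mOsm/kg
Osmolar gap = measured − calculated = 283 − 285.7 = -2.7 mOsm/kg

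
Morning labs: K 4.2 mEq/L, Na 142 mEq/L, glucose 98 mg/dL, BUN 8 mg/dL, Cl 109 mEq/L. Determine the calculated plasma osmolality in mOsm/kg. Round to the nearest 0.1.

292.3 mOsm/kg

Calculated osmolality = 2·Na + glucose/18 + BUN/2.8
= 2·142 + 98/18 + 8/2.8
= 284 + 5.44 + 2.86
= 292.3 mOsm/kg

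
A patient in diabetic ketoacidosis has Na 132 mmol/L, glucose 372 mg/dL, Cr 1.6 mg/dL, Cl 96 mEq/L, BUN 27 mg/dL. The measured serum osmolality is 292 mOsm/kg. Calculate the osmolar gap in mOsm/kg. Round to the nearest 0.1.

-2.3 mOsm/kg

Calculated osmolality = 2·Na + glucose/18 + BUN/2.8
= 2·132 + 372/18 + 27/2.8
= 264 + 20.67 + 9.64
= 294.31 mOsm/kg ≈ 294.3 mOsm/kg
Osmolar gap = measured − calculated = 292 − 294.3 = -2.3 mOsm/kg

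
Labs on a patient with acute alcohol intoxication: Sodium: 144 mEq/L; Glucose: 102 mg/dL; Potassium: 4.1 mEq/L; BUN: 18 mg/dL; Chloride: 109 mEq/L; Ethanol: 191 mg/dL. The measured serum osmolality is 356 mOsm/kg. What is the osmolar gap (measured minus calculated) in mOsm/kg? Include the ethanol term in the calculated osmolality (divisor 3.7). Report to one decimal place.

Calculated osmolality = 2·Na + glucose/18 + BUN/2.8 + ethanol/3.7
= 2·144 + 102/18 + 18/2.8 + 191/3.7
= 288 + 5.67 + 6.43 + 51.62
= 351.72 mOsm/kg ≈ 351.7 mOsm/kg
Osmolar gap = measured − calculated = 356 − 351.7 = 4.3 mOsm/kg

4.3 mOsm/kg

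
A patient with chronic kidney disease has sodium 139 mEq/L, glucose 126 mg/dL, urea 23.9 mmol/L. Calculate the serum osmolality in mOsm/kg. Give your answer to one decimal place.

Calculated osmolality = 2·Na + glucose/18 + urea
= 2·139 + 126/18 + 23.9
= 278 + 7 + 23.90
= 308.9 mOsm/kg

308.9 mOsm/kg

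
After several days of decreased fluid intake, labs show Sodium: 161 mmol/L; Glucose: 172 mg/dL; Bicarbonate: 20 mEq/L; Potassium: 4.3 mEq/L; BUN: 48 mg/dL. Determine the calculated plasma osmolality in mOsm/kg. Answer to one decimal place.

Calculated osmolality = 2·Na + glucose/18 + BUN/2.8
= 2·161 + 172/18 + 48/2.8
= 322 + 9.56 + 17.14
= 348.7 mOsm/kg

348.7 mOsm/kg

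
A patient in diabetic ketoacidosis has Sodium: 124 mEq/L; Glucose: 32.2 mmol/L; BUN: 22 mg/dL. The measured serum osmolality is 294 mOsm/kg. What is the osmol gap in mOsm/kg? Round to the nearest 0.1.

5.9 mOsm/kg

Calculated osmolality = 2·Na + glucose + BUN/2.8
= 2·124 + 32.2 + 22/2.8
= 248 + 32.20 + 7.86
= 288.06 mOsm/kg ≈ 288.1 mOsm/kg
Osmolar gap = measured − calculated = 294 − 288.1 = 5.9 mOsm/kg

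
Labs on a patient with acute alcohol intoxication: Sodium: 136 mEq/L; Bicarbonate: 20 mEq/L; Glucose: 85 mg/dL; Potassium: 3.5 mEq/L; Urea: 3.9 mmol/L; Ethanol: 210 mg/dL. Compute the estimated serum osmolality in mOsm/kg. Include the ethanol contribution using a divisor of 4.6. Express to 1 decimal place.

326.3 mOsm/kg

Calculated osmolality = 2·Na + glucose/18 + urea + ethanol/4.6
= 2·136 + 85/18 + 3.9 + 210/4.6
= 272 + 4.72 + 3.90 + 45.65
= 326.27 mOsm/kg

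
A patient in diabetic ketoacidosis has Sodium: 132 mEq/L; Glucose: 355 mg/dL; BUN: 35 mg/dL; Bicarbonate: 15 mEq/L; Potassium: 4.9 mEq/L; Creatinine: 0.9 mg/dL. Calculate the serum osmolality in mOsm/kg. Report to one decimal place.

Calculated osmolality = 2·Na + glucose/18 + BUN/2.8
= 2·132 + 355/18 + 35/2.8
= 264 + 19.72 + 12.50
= 296.22 mOsm/kg

296.2 mOsm/kg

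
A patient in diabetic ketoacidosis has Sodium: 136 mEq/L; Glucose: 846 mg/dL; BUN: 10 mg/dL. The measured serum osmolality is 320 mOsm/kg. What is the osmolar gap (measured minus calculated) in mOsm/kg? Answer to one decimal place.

Calculated osmolality = 2·Na + glucose/18 + BUN/2.8
= 2·136 + 846/18 + 10/2.8
= 272 + 47 + 3.57
= 322.57 mOsm/kg ≈ 322.6 mOsm/kg
Osmolar gap = measured − calculated = 320 − 322.6 = -2.6 mOsm/kg

-2.6 mOsm/kg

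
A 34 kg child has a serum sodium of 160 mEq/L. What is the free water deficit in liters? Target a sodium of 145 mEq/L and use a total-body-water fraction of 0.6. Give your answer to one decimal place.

2.1 L

TBW = 0.6 · 34 = 20.4 L
Free water deficit = TBW · (Na/145 − 1)
= 20.4 · (160/145 − 1)
= 20.4 · 0.1034
= 2.11 L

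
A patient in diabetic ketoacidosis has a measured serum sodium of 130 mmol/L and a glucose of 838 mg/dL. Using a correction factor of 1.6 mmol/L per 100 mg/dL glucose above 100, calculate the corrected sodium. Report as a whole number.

142 mmol/L

Corrected Na = measured Na + 1.6 · (glucose − 100)/100
= 130 + 1.6 · (838 − 100)/100
= 130 + 11.8
= 141.8 mmol/L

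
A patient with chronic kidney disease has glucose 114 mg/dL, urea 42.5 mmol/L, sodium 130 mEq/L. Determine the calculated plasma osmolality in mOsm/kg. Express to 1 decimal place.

Calculated osmolality = 2·Na + glucose/18 + urea
= 2·130 + 114/18 + 42.5
= 260 + 6.33 + 42.50
= 308.83 mOsm/kg

308.8 mOsm/kg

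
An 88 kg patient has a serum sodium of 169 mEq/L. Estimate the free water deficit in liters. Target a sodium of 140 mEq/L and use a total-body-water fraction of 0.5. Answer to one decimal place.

TBW = 0.5 · 88 = 44 L
Free water deficit = TBW · (Na/140 − 1)
= 44 · (169/140 − 1)
= 44 · 0.2071
= 9.11 L

9.1 L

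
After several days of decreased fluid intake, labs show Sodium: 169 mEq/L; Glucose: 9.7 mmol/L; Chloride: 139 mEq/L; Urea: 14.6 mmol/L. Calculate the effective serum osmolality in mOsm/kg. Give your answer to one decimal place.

Effective osmolality excludes urea (freely permeant across cell membranes):
2·Na + glucose
= 2·169 + 9.7
= 338 + 9.7
= 347.7 mOsm/kg

347.7 mOsm/kg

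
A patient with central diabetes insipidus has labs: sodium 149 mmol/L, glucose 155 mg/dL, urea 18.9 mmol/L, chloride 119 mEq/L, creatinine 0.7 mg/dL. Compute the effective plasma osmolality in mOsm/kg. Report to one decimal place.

306.6 mOsm/kg

Effective osmolality excludes urea (freely permeant across cell membranes):
2·Na + glucose/18
= 2·149 + 155/18
= 298 + 8.61
= 306.61 mOsm/kg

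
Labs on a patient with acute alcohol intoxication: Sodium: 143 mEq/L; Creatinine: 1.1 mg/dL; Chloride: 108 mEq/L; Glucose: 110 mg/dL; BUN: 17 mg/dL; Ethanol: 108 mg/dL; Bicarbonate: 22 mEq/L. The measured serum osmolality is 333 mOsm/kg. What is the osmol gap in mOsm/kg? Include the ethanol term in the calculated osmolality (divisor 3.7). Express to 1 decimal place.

Calculated osmolality = 2·Na + glucose/18 + BUN/2.8 + ethanol/3.7
= 2·143 + 110/18 + 17/2.8 + 108/3.7
= 286 + 6.11 + 6.07 + 29.19
= 327.37 mOsm/kg ≈ 327.4 mOsm/kg
Osmolar gap = measured − calculated = 333 − 327.4 = 5.6 mOsm/kg

5.6 mOsm/kg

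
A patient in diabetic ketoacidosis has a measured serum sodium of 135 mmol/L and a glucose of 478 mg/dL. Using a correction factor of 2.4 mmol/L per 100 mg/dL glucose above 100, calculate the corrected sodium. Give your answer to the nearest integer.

Corrected Na = measured Na + 2.4 · (glucose − 100)/100
= 135 + 2.4 · (478 − 100)/100
= 135 + 9.1
= 144.1 mmol/L

144 mmol/L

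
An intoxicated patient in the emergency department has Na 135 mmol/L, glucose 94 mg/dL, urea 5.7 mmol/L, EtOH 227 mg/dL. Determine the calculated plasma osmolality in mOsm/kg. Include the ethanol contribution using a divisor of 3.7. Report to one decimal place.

342.3 mOsm/kg

Calculated osmolality = 2·Na + glucose/18 + urea + ethanol/3.7
= 2·135 + 94/18 + 5.7 + 227/3.7
= 270 + 5.22 + 5.70 + 61.35
= 342.27 mOsm/kg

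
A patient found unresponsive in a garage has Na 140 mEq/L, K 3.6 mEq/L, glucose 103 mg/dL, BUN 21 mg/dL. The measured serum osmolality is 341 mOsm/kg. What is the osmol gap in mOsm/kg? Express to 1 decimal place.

47.8 mOsm/kg

Calculated osmolality = 2·Na + glucose/18 + BUN/2.8
= 2·140 + 103/18 + 21/2.8
= 280 + 5.72 + 7.50
= 293.22 mOsm/kg ≈ 293.2 mOsm/kg
Osmolar gap = measured − calculated = 341 − 293.2 = 47.8 mOsm/kg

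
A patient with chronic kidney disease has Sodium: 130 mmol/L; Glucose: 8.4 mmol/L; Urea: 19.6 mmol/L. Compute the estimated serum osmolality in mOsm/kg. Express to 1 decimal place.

288.0 mOsm/kg

Calculated osmolality = 2·Na + glucose + urea
= 2·130 + 8.4 + 19.6
= 260 + 8.40 + 19.60
= 288 mOsm/kg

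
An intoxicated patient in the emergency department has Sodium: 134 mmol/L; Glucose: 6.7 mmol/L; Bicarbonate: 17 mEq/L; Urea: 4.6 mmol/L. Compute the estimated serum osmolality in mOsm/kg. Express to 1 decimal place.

279.3 mOsm/kg

Calculated osmolality = 2·Na + glucose + urea
= 2·134 + 6.7 + 4.6
= 268 + 6.70 + 4.60
= 279.3 mOsm/kg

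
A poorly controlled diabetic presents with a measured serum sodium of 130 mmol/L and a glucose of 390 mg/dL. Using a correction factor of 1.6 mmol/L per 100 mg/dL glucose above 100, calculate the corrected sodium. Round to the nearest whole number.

135 mmol/L

Corrected Na = measured Na + 1.6 · (glucose − 100)/100
= 130 + 1.6 · (390 − 100)/100
= 130 + 4.6
= 134.6 mmol/L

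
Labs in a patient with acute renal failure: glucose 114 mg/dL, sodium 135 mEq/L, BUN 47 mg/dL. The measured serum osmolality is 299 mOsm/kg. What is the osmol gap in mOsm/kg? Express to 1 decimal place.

Calculated osmolality = 2·Na + glucose/18 + BUN/2.8
= 2·135 + 114/18 + 47/2.8
= 270 + 6.33 + 16.79
= 293.12 mOsm/kg ≈ 293.1 mOsm/kg
Osmolar gap = measured − calculated = 299 − 293.1 = 5.9 mOsm/kg

5.9 mOsm/kg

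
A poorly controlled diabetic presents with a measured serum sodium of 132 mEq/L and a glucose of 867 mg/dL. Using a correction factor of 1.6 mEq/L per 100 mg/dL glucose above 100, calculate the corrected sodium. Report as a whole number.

144 mEq/L

Corrected Na = measured Na + 1.6 · (glucose − 100)/100
= 132 + 1.6 · (867 − 100)/100
= 132 + 12.3
= 144.3 mEq/L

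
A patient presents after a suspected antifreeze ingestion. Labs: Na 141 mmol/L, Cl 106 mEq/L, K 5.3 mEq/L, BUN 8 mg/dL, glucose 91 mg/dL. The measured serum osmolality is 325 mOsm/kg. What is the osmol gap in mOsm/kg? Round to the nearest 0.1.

Calculated osmolality = 2·Na + glucose/18 + BUN/2.8
= 2·141 + 91/18 + 8/2.8
= 282 + 5.06 + 2.86
= 289.92 mOsm/kg ≈ 289.9 mOsm/kg
Osmolar gap = measured − calculated = 325 − 289.9 = 35.1 mOsm/kg

35.1 mOsm/kg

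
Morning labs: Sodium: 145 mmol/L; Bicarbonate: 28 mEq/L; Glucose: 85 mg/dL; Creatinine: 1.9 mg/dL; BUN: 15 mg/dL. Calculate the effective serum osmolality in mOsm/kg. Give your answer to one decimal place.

294.7 mOsm/kg

Effective osmolality excludes urea (freely permeant across cell membranes):
2·Na + glucose/18
= 2·145 + 85/18
= 290 + 4.72
= 294.72 mOsm/kg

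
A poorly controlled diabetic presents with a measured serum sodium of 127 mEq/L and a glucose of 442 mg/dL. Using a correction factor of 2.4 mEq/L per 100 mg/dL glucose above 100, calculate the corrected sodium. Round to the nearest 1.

Corrected Na = measured Na + 2.4 · (glucose − 100)/100
= 127 + 2.4 · (442 − 100)/100
= 127 + 8.2
= 135.2 mEq/L

135 mEq/L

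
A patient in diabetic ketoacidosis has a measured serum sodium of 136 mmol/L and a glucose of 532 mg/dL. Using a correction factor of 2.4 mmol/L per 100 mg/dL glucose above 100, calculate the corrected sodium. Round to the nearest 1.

Corrected Na = measured Na + 2.4 · (glucose − 100)/100
= 136 + 2.4 · (532 − 100)/100
= 136 + 10.4
= 146.4 mmol/L

146 mmol/L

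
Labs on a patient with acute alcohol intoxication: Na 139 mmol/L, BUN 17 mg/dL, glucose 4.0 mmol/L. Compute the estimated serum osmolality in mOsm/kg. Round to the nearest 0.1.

288.1 mOsm/kg

Calculated osmolality = 2·Na + glucose + BUN/2.8
= 2·139 + 4 + 17/2.8
= 278 + 4 + 6.07
= 288.07 mOsm/kg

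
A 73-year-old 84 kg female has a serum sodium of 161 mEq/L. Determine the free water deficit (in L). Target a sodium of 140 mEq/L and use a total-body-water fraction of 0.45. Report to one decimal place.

TBW = 0.45 · 84 = 37.8 L
Free water deficit = TBW · (Na/140 − 1)
= 37.8 · (161/140 − 1)
= 37.8 · 0.15
= 5.67 L

5.7 L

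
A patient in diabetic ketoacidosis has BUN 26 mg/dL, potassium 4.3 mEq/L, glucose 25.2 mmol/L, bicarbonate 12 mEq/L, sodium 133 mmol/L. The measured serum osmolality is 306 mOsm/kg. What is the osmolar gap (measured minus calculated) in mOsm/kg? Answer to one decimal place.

5.5 mOsm/kg

Calculated osmolality = 2·Na + glucose + BUN/2.8
= 2·133 + 25.2 + 26/2.8
= 266 + 25.20 + 9.29
= 300.49 mOsm/kg ≈ 300.5 mOsm/kg
Osmolar gap = measured − calculated = 306 − 300.5 = 5.5 mOsm/kg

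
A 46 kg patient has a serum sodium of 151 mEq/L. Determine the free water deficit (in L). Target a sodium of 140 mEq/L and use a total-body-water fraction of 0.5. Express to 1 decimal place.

TBW = 0.5 · 46 = 23 L
Free water deficit = TBW · (Na/140 − 1)
= 23 · (151/140 − 1)
= 23 · 0.0786
= 1.81 L

1.8 L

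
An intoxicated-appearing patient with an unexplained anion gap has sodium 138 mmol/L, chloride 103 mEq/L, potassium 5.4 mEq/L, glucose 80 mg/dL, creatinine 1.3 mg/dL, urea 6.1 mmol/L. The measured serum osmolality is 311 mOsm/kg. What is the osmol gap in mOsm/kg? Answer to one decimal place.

Calculated osmolality = 2·Na + glucose/18 + urea
= 2·138 + 80/18 + 6.1
= 276 + 4.44 + 6.10
= 286.54 mOsm/kg ≈ 286.5 mOsm/kg
Osmolar gap = measured − calculated = 311 − 286.5 = 24.5 mOsm/kg

24.5 mOsm/kg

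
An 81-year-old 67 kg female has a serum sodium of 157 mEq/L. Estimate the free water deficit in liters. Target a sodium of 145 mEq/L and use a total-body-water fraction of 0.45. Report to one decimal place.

TBW = 0.45 · 67 = 30.15 L
Free water deficit = TBW · (Na/145 − 1)
= 30.15 · (157/145 − 1)
= 30.15 · 0.0828
= 2.5 L

2.5 L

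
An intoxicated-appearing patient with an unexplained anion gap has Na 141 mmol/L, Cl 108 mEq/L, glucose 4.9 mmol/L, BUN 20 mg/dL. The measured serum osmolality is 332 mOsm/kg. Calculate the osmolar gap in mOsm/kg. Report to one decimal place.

38.0 mOsm/kg

Calculated osmolality = 2·Na + glucose + BUN/2.8
= 2·141 + 4.9 + 20/2.8
= 282 + 4.90 + 7.14
= 294.04 mOsm/kg ≈ 294.0 mOsm/kg
Osmolar gap = measured − calculated = 332 − 294.0 = 38.0 mOsm/kg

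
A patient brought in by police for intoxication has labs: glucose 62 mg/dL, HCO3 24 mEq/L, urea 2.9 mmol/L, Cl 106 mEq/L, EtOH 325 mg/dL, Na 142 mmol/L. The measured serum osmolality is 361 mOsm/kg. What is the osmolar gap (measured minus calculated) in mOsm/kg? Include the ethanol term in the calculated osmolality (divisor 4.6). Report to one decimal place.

Calculated osmolality = 2·Na + glucose/18 + urea + ethanol/4.6
= 2·142 + 62/18 + 2.9 + 325/4.6
= 284 + 3.44 + 2.90 + 70.65
= 360.99 mOsm/kg ≈ 361.0 mOsm/kg
Osmolar gap = measured − calculated = 361 − 361.0 = 0.0 mOsm/kg

0.0 mOsm/kg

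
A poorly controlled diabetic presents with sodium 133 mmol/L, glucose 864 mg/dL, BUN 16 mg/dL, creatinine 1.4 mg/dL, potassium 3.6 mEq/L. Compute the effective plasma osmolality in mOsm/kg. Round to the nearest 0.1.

Effective osmolality excludes urea (freely permeant across cell membranes):
2·Na + glucose/18
= 2·133 + 864/18
= 266 + 48
= 314 mOsm/kg

314.0 mOsm/kg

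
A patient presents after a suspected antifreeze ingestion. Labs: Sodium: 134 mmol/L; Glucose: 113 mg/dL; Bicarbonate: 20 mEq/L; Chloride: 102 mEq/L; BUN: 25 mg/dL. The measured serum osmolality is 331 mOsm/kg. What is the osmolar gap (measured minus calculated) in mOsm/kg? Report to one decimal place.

47.8 mOsm/kg

Calculated osmolality = 2·Na + glucose/18 + BUN/2.8
= 2·134 + 113/18 + 25/2.8
= 268 + 6.28 + 8.93
= 283.21 mOsm/kg ≈ 283.2 mOsm/kg
Osmolar gap = measured − calculated = 331 − 283.2 = 47.8 mOsm/kg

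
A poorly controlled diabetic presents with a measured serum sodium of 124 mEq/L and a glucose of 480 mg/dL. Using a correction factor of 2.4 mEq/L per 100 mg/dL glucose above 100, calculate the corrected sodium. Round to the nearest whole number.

Corrected Na = measured Na + 2.4 · (glucose − 100)/100
= 124 + 2.4 · (480 − 100)/100
= 124 + 9.1
= 133.1 mEq/L

133 mEq/L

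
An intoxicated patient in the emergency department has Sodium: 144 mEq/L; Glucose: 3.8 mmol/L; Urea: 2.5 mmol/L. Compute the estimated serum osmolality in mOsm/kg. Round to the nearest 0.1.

294.3 mOsm/kg

Calculated osmolality = 2·Na + glucose + urea
= 2·144 + 3.8 + 2.5
= 288 + 3.80 + 2.50
= 294.3 mOsm/kg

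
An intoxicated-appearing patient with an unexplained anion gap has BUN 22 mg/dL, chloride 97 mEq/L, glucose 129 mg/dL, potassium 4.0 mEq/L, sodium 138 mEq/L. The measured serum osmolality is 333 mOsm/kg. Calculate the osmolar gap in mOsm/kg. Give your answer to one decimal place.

Calculated osmolality = 2·Na + glucose/18 + BUN/2.8
= 2·138 + 129/18 + 22/2.8
= 276 + 7.17 + 7.86
= 291.03 mOsm/kg ≈ 291.0 mOsm/kg
Osmolar gap = measured − calculated = 333 − 291.0 = 42.0 mOsm/kg

42.0 mOsm/kg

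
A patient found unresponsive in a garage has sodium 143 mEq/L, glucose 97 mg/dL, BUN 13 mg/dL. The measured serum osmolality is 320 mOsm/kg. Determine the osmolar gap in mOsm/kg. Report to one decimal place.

Calculated osmolality = 2·Na + glucose/18 + BUN/2.8
= 2·143 + 97/18 + 13/2.8
= 286 + 5.39 + 4.64
= 296.03 mOsm/kg ≈ 296.0 mOsm/kg
Osmolar gap = measured − calculated = 320 − 296.0 = 24.0 mOsm/kg

24.0 mOsm/kg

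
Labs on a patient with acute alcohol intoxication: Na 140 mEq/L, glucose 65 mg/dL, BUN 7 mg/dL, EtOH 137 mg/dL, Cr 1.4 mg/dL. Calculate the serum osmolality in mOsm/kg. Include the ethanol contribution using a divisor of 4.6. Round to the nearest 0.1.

315.9 mOsm/kg

Calculated osmolality = 2·Na + glucose/18 + BUN/2.8 + ethanol/4.6
= 2·140 + 65/18 + 7/2.8 + 137/4.6
= 280 + 3.61 + 2.50 + 29.78
= 315.89 mOsm/kg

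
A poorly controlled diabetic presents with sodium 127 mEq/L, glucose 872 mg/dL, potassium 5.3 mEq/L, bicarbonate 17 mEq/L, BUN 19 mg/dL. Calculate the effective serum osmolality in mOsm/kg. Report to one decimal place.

302.4 mOsm/kg

Effective osmolality excludes urea (freely permeant across cell membranes):
2·Na + glucose/18
= 2·127 + 872/18
= 254 + 48.44
= 302.44 mOsm/kg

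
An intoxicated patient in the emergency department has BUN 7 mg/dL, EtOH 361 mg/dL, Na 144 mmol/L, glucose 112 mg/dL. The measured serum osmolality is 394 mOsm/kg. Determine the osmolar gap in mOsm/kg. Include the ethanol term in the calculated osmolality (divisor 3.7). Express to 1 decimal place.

Calculated osmolality = 2·Na + glucose/18 + BUN/2.8 + ethanol/3.7
= 2·144 + 112/18 + 7/2.8 + 361/3.7
= 288 + 6.22 + 2.50 + 97.57
= 394.29 mOsm/kg ≈ 394.3 mOsm/kg
Osmolar gap = measured − calculated = 394 − 394.3 = -0.3 mOsm/kg

-0.3 mOsm/kg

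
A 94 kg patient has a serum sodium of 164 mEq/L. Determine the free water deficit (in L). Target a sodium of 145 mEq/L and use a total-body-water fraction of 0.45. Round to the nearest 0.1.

TBW = 0.45 · 94 = 42.3 L
Free water deficit = TBW · (Na/145 − 1)
= 42.3 · (164/145 − 1)
= 42.3 · 0.131
= 5.54 L

5.5 L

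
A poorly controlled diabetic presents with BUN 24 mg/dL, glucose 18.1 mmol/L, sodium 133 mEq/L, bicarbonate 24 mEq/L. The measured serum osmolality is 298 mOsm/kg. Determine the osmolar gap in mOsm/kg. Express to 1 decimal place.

Calculated osmolality = 2·Na + glucose + BUN/2.8
= 2·133 + 18.1 + 24/2.8
= 266 + 18.10 + 8.57
= 292.67 mOsm/kg ≈ 292.7 mOsm/kg
Osmolar gap = measured − calculated = 298 − 292.7 = 5.3 mOsm/kg

5.3 mOsm/kg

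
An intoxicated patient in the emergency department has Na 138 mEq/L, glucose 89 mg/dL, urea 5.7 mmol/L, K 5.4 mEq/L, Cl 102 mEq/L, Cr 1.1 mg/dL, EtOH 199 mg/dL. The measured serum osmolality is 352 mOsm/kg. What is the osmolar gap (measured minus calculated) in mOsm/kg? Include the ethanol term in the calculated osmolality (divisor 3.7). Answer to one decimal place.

11.6 mOsm/kg

Calculated osmolality = 2·Na + glucose/18 + urea + ethanol/3.7
= 2·138 + 89/18 + 5.7 + 199/3.7
= 276 + 4.94 + 5.70 + 53.78
= 340.42 mOsm/kg ≈ 340.4 mOsm/kg
Osmolar gap = measured − calculated = 352 − 340.4 = 11.6 mOsm/kg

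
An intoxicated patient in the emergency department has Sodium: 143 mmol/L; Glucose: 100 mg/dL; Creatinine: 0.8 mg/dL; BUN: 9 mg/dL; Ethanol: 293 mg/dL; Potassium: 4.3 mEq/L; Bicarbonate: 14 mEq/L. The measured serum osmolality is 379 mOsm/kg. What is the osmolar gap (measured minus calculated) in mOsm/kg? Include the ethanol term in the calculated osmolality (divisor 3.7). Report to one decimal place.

Calculated osmolality = 2·Na + glucose/18 + BUN/2.8 + ethanol/3.7
= 2·143 + 100/18 + 9/2.8 + 293/3.7
= 286 + 5.56 + 3.21 + 79.19
= 373.96 mOsm/kg ≈ 374.0 mOsm/kg
Osmolar gap = measured − calculated = 379 − 374.0 = 5.0 mOsm/kg

5.0 mOsm/kg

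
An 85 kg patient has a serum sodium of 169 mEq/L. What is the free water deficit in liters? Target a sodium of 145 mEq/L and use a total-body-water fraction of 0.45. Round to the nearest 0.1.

TBW = 0.45 · 85 = 38.25 L
Free water deficit = TBW · (Na/145 − 1)
= 38.25 · (169/145 − 1)
= 38.25 · 0.1655
= 6.33 L

6.3 L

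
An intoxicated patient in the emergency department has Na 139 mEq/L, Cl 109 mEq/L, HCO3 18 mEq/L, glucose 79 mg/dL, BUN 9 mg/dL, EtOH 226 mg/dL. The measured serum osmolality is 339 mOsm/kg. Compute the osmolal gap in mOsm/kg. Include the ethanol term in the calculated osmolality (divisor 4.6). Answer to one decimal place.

4.3 mOsm/kg

Calculated osmolality = 2·Na + glucose/18 + BUN/2.8 + ethanol/4.6
= 2·139 + 79/18 + 9/2.8 + 226/4.6
= 278 + 4.39 + 3.21 + 49.13
= 334.73 mOsm/kg ≈ 334.7 mOsm/kg
Osmolar gap = measured − calculated = 339 − 334.7 = 4.3 mOsm/kg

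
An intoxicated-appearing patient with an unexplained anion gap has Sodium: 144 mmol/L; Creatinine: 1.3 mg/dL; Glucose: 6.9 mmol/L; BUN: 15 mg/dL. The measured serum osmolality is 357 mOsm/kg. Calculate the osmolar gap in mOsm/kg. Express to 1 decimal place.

Calculated osmolality = 2·Na + glucose + BUN/2.8
= 2·144 + 6.9 + 15/2.8
= 288 + 6.90 + 5.36
= 300.26 mOsm/kg ≈ 300.3 mOsm/kg
Osmolar gap = measured − calculated = 357 − 300.3 = 56.7 mOsm/kg

56.7 mOsm/kg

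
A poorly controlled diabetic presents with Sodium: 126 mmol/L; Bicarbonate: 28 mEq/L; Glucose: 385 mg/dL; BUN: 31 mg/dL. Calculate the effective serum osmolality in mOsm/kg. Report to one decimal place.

273.4 mOsm/kg

Effective osmolality excludes urea (freely permeant across cell membranes):
2·Na + glucose/18
= 2·126 + 385/18
= 252 + 21.39
= 273.39 mOsm/kg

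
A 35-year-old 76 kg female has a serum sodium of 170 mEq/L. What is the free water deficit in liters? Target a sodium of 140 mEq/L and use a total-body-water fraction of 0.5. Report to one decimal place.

8.1 L

TBW = 0.5 · 76 = 38 L
Free water deficit = TBW · (Na/140 − 1)
= 38 · (170/140 − 1)
= 38 · 0.2143
= 8.14 L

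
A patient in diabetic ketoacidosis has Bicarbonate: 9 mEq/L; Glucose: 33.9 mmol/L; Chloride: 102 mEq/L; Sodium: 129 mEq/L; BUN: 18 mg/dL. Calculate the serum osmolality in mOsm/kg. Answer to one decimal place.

Calculated osmolality = 2·Na + glucose + BUN/2.8
= 2·129 + 33.9 + 18/2.8
= 258 + 33.90 + 6.43
= 298.33 mOsm/kg

298.3 mOsm/kg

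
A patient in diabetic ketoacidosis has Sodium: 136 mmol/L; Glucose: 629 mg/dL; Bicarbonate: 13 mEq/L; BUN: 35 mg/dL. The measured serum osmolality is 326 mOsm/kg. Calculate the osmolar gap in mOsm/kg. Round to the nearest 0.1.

6.6 mOsm/kg

Calculated osmolality = 2·Na + glucose/18 + BUN/2.8
= 2·136 + 629/18 + 35/2.8
= 272 + 34.94 + 12.50
= 319.44 mOsm/kg ≈ 319.4 mOsm/kg
Osmolar gap = measured − calculated = 326 − 319.4 = 6.6 mOsm/kg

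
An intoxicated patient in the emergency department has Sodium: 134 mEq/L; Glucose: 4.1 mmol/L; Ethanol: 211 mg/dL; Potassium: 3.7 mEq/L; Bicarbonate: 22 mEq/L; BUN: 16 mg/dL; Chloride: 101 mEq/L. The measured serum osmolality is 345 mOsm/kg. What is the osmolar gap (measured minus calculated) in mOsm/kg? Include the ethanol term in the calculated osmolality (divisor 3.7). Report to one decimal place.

10.2 mOsm/kg

Calculated osmolality = 2·Na + glucose + BUN/2.8 + ethanol/3.7
= 2·134 + 4.1 + 16/2.8 + 211/3.7
= 268 + 4.10 + 5.71 + 57.03
= 334.84 mOsm/kg ≈ 334.8 mOsm/kg
Osmolar gap = measured − calculated = 345 − 334.8 = 10.2 mOsm/kg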